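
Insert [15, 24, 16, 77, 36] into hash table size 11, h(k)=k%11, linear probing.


Insert 15: h=4 -> slot 4
Insert 24: h=2 -> slot 2
Insert 16: h=5 -> slot 5
Insert 77: h=0 -> slot 0
Insert 36: h=3 -> slot 3

Table: [77, None, 24, 36, 15, 16, None, None, None, None, None]


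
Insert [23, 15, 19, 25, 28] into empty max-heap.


Insert 23: [23]
Insert 15: [23, 15]
Insert 19: [23, 15, 19]
Insert 25: [25, 23, 19, 15]
Insert 28: [28, 25, 19, 15, 23]

Final heap: [28, 25, 19, 15, 23]


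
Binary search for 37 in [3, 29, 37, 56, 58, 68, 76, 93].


Step 1: lo=0, hi=7, mid=3, val=56
Step 2: lo=0, hi=2, mid=1, val=29
Step 3: lo=2, hi=2, mid=2, val=37

Found at index 2


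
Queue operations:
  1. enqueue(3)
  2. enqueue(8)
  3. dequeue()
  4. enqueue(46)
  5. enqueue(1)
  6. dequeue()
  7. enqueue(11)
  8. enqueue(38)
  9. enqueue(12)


enqueue(3) -> [3]
enqueue(8) -> [3, 8]
dequeue()->3, [8]
enqueue(46) -> [8, 46]
enqueue(1) -> [8, 46, 1]
dequeue()->8, [46, 1]
enqueue(11) -> [46, 1, 11]
enqueue(38) -> [46, 1, 11, 38]
enqueue(12) -> [46, 1, 11, 38, 12]

Final queue: [46, 1, 11, 38, 12]


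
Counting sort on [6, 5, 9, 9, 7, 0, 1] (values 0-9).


Input: [6, 5, 9, 9, 7, 0, 1]
Counts: [1, 1, 0, 0, 0, 1, 1, 1, 0, 2]

Sorted: [0, 1, 5, 6, 7, 9, 9]


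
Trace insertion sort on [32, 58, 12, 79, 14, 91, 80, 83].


Initial: [32, 58, 12, 79, 14, 91, 80, 83]
Insert 58: [32, 58, 12, 79, 14, 91, 80, 83]
Insert 12: [12, 32, 58, 79, 14, 91, 80, 83]
Insert 79: [12, 32, 58, 79, 14, 91, 80, 83]
Insert 14: [12, 14, 32, 58, 79, 91, 80, 83]
Insert 91: [12, 14, 32, 58, 79, 91, 80, 83]
Insert 80: [12, 14, 32, 58, 79, 80, 91, 83]
Insert 83: [12, 14, 32, 58, 79, 80, 83, 91]

Sorted: [12, 14, 32, 58, 79, 80, 83, 91]


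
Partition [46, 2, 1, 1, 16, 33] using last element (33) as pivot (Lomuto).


Pivot: 33
  2 <= 33: swap -> [2, 46, 1, 1, 16, 33]
  1 <= 33: swap -> [2, 1, 46, 1, 16, 33]
  1 <= 33: swap -> [2, 1, 1, 46, 16, 33]
  16 <= 33: swap -> [2, 1, 1, 16, 46, 33]
Place pivot at 4: [2, 1, 1, 16, 33, 46]

Partitioned: [2, 1, 1, 16, 33, 46]


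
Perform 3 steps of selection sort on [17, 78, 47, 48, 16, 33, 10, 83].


Initial: [17, 78, 47, 48, 16, 33, 10, 83]
Step 1: min=10 at 6
  Swap: [10, 78, 47, 48, 16, 33, 17, 83]
Step 2: min=16 at 4
  Swap: [10, 16, 47, 48, 78, 33, 17, 83]
Step 3: min=17 at 6
  Swap: [10, 16, 17, 48, 78, 33, 47, 83]

After 3 steps: [10, 16, 17, 48, 78, 33, 47, 83]


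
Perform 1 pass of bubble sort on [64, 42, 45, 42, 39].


Initial: [64, 42, 45, 42, 39]
Pass 1: [42, 45, 42, 39, 64] (4 swaps)

After 1 pass: [42, 45, 42, 39, 64]


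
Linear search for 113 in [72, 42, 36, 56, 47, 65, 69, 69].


i=0: 72!=113
i=1: 42!=113
i=2: 36!=113
i=3: 56!=113
i=4: 47!=113
i=5: 65!=113
i=6: 69!=113
i=7: 69!=113

Not found, 8 comps


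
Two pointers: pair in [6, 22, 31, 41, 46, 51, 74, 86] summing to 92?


lo=0(6)+hi=7(86)=92

Yes: 6+86=92


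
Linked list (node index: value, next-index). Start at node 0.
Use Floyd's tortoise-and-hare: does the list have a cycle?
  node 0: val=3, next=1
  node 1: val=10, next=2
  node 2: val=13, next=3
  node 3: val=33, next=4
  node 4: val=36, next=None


Floyd's tortoise (slow, +1) and hare (fast, +2):
  init: slow=0, fast=0
  step 1: slow=1, fast=2
  step 2: slow=2, fast=4
  step 3: fast -> None, no cycle

Cycle: no


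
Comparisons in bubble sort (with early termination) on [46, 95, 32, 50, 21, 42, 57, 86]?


Algorithm: bubble sort (with early termination)
Input: [46, 95, 32, 50, 21, 42, 57, 86]
Sorted: [21, 32, 42, 46, 50, 57, 86, 95]

25


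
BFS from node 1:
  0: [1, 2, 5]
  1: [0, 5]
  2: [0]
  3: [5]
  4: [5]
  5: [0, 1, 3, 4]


Visit 1, enqueue [0, 5]
Visit 0, enqueue [2]
Visit 5, enqueue [3, 4]
Visit 2, enqueue []
Visit 3, enqueue []
Visit 4, enqueue []

BFS order: [1, 0, 5, 2, 3, 4]


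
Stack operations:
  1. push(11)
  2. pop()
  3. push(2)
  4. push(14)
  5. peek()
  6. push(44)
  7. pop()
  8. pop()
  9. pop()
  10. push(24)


push(11) -> [11]
pop()->11, []
push(2) -> [2]
push(14) -> [2, 14]
peek()->14
push(44) -> [2, 14, 44]
pop()->44, [2, 14]
pop()->14, [2]
pop()->2, []
push(24) -> [24]

Final stack: [24]


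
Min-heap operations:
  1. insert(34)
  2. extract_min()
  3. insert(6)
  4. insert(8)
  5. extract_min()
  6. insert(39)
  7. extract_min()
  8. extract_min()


insert(34) -> [34]
extract_min()->34, []
insert(6) -> [6]
insert(8) -> [6, 8]
extract_min()->6, [8]
insert(39) -> [8, 39]
extract_min()->8, [39]
extract_min()->39, []

Final heap: []


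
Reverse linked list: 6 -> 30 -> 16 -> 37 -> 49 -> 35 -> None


Step 1: curr=6, set curr.next=prev(None) | reversed so far: 6
Step 2: curr=30, set curr.next=prev(6) | reversed so far: 30 -> 6
Step 3: curr=16, set curr.next=prev(30) | reversed so far: 16 -> 30 -> 6
Step 4: curr=37, set curr.next=prev(16) | reversed so far: 37 -> 16 -> 30 -> 6
Step 5: curr=49, set curr.next=prev(37) | reversed so far: 49 -> 37 -> 16 -> 30 -> 6
Step 6: curr=35, set curr.next=prev(49) | reversed so far: 35 -> 49 -> 37 -> 16 -> 30 -> 6

35 -> 49 -> 37 -> 16 -> 30 -> 6 -> None


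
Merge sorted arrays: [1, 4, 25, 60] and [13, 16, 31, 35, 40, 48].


Take 1 from A
Take 4 from A
Take 13 from B
Take 16 from B
Take 25 from A
Take 31 from B
Take 35 from B
Take 40 from B
Take 48 from B

Merged: [1, 4, 13, 16, 25, 31, 35, 40, 48, 60]


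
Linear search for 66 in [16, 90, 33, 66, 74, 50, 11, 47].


i=0: 16!=66
i=1: 90!=66
i=2: 33!=66
i=3: 66==66 found!

Found at 3, 4 comps


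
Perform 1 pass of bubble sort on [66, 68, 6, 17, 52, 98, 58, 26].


Initial: [66, 68, 6, 17, 52, 98, 58, 26]
Pass 1: [66, 6, 17, 52, 68, 58, 26, 98] (5 swaps)

After 1 pass: [66, 6, 17, 52, 68, 58, 26, 98]


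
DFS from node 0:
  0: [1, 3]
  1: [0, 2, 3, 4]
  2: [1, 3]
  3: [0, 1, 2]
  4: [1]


Visit 0, push [3, 1]
Visit 1, push [4, 3, 2]
Visit 2, push [3]
Visit 3, push []
Visit 4, push []

DFS order: [0, 1, 2, 3, 4]


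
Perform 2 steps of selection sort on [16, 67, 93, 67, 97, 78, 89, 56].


Initial: [16, 67, 93, 67, 97, 78, 89, 56]
Step 1: min=16 at 0
  Swap: [16, 67, 93, 67, 97, 78, 89, 56]
Step 2: min=56 at 7
  Swap: [16, 56, 93, 67, 97, 78, 89, 67]

After 2 steps: [16, 56, 93, 67, 97, 78, 89, 67]


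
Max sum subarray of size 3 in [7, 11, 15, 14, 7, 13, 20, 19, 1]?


[0:3]: 33
[1:4]: 40
[2:5]: 36
[3:6]: 34
[4:7]: 40
[5:8]: 52
[6:9]: 40

Max: 52 at [5:8]


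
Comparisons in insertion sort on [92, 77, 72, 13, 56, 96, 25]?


Algorithm: insertion sort
Input: [92, 77, 72, 13, 56, 96, 25]
Sorted: [13, 25, 56, 72, 77, 92, 96]

17


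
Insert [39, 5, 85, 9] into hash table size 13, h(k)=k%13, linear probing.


Insert 39: h=0 -> slot 0
Insert 5: h=5 -> slot 5
Insert 85: h=7 -> slot 7
Insert 9: h=9 -> slot 9

Table: [39, None, None, None, None, 5, None, 85, None, 9, None, None, None]


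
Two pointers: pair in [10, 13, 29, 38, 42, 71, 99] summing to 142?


lo=0(10)+hi=6(99)=109
lo=1(13)+hi=6(99)=112
lo=2(29)+hi=6(99)=128
lo=3(38)+hi=6(99)=137
lo=4(42)+hi=6(99)=141
lo=5(71)+hi=6(99)=170

No pair found


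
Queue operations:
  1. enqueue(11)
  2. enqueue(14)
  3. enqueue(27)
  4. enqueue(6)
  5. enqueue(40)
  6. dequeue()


enqueue(11) -> [11]
enqueue(14) -> [11, 14]
enqueue(27) -> [11, 14, 27]
enqueue(6) -> [11, 14, 27, 6]
enqueue(40) -> [11, 14, 27, 6, 40]
dequeue()->11, [14, 27, 6, 40]

Final queue: [14, 27, 6, 40]


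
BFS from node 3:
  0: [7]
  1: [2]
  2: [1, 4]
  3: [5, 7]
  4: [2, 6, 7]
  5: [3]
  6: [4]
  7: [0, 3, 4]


Visit 3, enqueue [5, 7]
Visit 5, enqueue []
Visit 7, enqueue [0, 4]
Visit 0, enqueue []
Visit 4, enqueue [2, 6]
Visit 2, enqueue [1]
Visit 6, enqueue []
Visit 1, enqueue []

BFS order: [3, 5, 7, 0, 4, 2, 6, 1]


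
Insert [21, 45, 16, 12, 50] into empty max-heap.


Insert 21: [21]
Insert 45: [45, 21]
Insert 16: [45, 21, 16]
Insert 12: [45, 21, 16, 12]
Insert 50: [50, 45, 16, 12, 21]

Final heap: [50, 45, 16, 12, 21]


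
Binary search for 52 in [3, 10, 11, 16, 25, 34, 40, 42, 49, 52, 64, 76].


Step 1: lo=0, hi=11, mid=5, val=34
Step 2: lo=6, hi=11, mid=8, val=49
Step 3: lo=9, hi=11, mid=10, val=64
Step 4: lo=9, hi=9, mid=9, val=52

Found at index 9


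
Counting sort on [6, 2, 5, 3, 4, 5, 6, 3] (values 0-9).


Input: [6, 2, 5, 3, 4, 5, 6, 3]
Counts: [0, 0, 1, 2, 1, 2, 2, 0, 0, 0]

Sorted: [2, 3, 3, 4, 5, 5, 6, 6]


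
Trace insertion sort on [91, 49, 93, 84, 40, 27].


Initial: [91, 49, 93, 84, 40, 27]
Insert 49: [49, 91, 93, 84, 40, 27]
Insert 93: [49, 91, 93, 84, 40, 27]
Insert 84: [49, 84, 91, 93, 40, 27]
Insert 40: [40, 49, 84, 91, 93, 27]
Insert 27: [27, 40, 49, 84, 91, 93]

Sorted: [27, 40, 49, 84, 91, 93]


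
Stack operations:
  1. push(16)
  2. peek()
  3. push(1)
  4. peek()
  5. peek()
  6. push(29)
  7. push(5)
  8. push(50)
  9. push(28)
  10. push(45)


push(16) -> [16]
peek()->16
push(1) -> [16, 1]
peek()->1
peek()->1
push(29) -> [16, 1, 29]
push(5) -> [16, 1, 29, 5]
push(50) -> [16, 1, 29, 5, 50]
push(28) -> [16, 1, 29, 5, 50, 28]
push(45) -> [16, 1, 29, 5, 50, 28, 45]

Final stack: [16, 1, 29, 5, 50, 28, 45]


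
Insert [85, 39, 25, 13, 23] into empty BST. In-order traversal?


Insert 85: root
Insert 39: L from 85
Insert 25: L from 85 -> L from 39
Insert 13: L from 85 -> L from 39 -> L from 25
Insert 23: L from 85 -> L from 39 -> L from 25 -> R from 13

In-order: [13, 23, 25, 39, 85]


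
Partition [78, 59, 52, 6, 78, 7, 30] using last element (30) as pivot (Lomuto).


Pivot: 30
  6 <= 30: swap -> [6, 59, 52, 78, 78, 7, 30]
  7 <= 30: swap -> [6, 7, 52, 78, 78, 59, 30]
Place pivot at 2: [6, 7, 30, 78, 78, 59, 52]

Partitioned: [6, 7, 30, 78, 78, 59, 52]


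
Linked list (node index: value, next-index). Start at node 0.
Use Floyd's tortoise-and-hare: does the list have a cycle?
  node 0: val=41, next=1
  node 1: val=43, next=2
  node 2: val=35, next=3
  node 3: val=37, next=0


Floyd's tortoise (slow, +1) and hare (fast, +2):
  init: slow=0, fast=0
  step 1: slow=1, fast=2
  step 2: slow=2, fast=0
  step 3: slow=3, fast=2
  step 4: slow=0, fast=0
  slow == fast at node 0: cycle detected

Cycle: yes


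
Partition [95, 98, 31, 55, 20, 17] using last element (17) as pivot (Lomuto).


Pivot: 17
Place pivot at 0: [17, 98, 31, 55, 20, 95]

Partitioned: [17, 98, 31, 55, 20, 95]


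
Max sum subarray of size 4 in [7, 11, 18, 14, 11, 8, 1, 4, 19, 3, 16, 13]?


[0:4]: 50
[1:5]: 54
[2:6]: 51
[3:7]: 34
[4:8]: 24
[5:9]: 32
[6:10]: 27
[7:11]: 42
[8:12]: 51

Max: 54 at [1:5]


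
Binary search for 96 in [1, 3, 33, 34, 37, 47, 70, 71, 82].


Step 1: lo=0, hi=8, mid=4, val=37
Step 2: lo=5, hi=8, mid=6, val=70
Step 3: lo=7, hi=8, mid=7, val=71
Step 4: lo=8, hi=8, mid=8, val=82

Not found


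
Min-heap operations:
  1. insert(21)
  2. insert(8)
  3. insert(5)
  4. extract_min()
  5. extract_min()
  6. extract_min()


insert(21) -> [21]
insert(8) -> [8, 21]
insert(5) -> [5, 21, 8]
extract_min()->5, [8, 21]
extract_min()->8, [21]
extract_min()->21, []

Final heap: []


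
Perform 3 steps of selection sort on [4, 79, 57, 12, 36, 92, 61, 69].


Initial: [4, 79, 57, 12, 36, 92, 61, 69]
Step 1: min=4 at 0
  Swap: [4, 79, 57, 12, 36, 92, 61, 69]
Step 2: min=12 at 3
  Swap: [4, 12, 57, 79, 36, 92, 61, 69]
Step 3: min=36 at 4
  Swap: [4, 12, 36, 79, 57, 92, 61, 69]

After 3 steps: [4, 12, 36, 79, 57, 92, 61, 69]


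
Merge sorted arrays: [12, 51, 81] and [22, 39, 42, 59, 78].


Take 12 from A
Take 22 from B
Take 39 from B
Take 42 from B
Take 51 from A
Take 59 from B
Take 78 from B

Merged: [12, 22, 39, 42, 51, 59, 78, 81]


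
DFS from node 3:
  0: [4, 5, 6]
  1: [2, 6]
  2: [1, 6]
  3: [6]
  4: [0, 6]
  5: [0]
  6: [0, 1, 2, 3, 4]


Visit 3, push [6]
Visit 6, push [4, 2, 1, 0]
Visit 0, push [5, 4]
Visit 4, push []
Visit 5, push []
Visit 1, push [2]
Visit 2, push []

DFS order: [3, 6, 0, 4, 5, 1, 2]


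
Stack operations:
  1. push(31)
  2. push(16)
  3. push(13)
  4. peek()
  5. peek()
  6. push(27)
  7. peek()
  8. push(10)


push(31) -> [31]
push(16) -> [31, 16]
push(13) -> [31, 16, 13]
peek()->13
peek()->13
push(27) -> [31, 16, 13, 27]
peek()->27
push(10) -> [31, 16, 13, 27, 10]

Final stack: [31, 16, 13, 27, 10]


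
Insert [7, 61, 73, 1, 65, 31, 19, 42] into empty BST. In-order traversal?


Insert 7: root
Insert 61: R from 7
Insert 73: R from 7 -> R from 61
Insert 1: L from 7
Insert 65: R from 7 -> R from 61 -> L from 73
Insert 31: R from 7 -> L from 61
Insert 19: R from 7 -> L from 61 -> L from 31
Insert 42: R from 7 -> L from 61 -> R from 31

In-order: [1, 7, 19, 31, 42, 61, 65, 73]


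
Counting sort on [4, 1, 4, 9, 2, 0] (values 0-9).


Input: [4, 1, 4, 9, 2, 0]
Counts: [1, 1, 1, 0, 2, 0, 0, 0, 0, 1]

Sorted: [0, 1, 2, 4, 4, 9]


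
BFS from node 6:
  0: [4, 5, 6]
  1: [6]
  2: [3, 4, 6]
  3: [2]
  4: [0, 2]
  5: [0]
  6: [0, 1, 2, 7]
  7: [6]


Visit 6, enqueue [0, 1, 2, 7]
Visit 0, enqueue [4, 5]
Visit 1, enqueue []
Visit 2, enqueue [3]
Visit 7, enqueue []
Visit 4, enqueue []
Visit 5, enqueue []
Visit 3, enqueue []

BFS order: [6, 0, 1, 2, 7, 4, 5, 3]


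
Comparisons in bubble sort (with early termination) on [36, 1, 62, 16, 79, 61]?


Algorithm: bubble sort (with early termination)
Input: [36, 1, 62, 16, 79, 61]
Sorted: [1, 16, 36, 61, 62, 79]

12


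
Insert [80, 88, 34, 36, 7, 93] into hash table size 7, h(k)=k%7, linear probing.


Insert 80: h=3 -> slot 3
Insert 88: h=4 -> slot 4
Insert 34: h=6 -> slot 6
Insert 36: h=1 -> slot 1
Insert 7: h=0 -> slot 0
Insert 93: h=2 -> slot 2

Table: [7, 36, 93, 80, 88, None, 34]


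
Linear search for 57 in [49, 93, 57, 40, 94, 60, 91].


i=0: 49!=57
i=1: 93!=57
i=2: 57==57 found!

Found at 2, 3 comps


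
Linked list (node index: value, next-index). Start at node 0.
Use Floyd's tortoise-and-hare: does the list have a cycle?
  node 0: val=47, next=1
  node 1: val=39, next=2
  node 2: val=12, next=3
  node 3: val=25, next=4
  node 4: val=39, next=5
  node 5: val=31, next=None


Floyd's tortoise (slow, +1) and hare (fast, +2):
  init: slow=0, fast=0
  step 1: slow=1, fast=2
  step 2: slow=2, fast=4
  step 3: fast 4->5->None, no cycle

Cycle: no


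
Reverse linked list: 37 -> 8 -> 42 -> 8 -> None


Step 1: curr=37, set curr.next=prev(None) | reversed so far: 37
Step 2: curr=8, set curr.next=prev(37) | reversed so far: 8 -> 37
Step 3: curr=42, set curr.next=prev(8) | reversed so far: 42 -> 8 -> 37
Step 4: curr=8, set curr.next=prev(42) | reversed so far: 8 -> 42 -> 8 -> 37

8 -> 42 -> 8 -> 37 -> None


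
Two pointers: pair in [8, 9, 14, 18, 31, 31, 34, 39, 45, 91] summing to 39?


lo=0(8)+hi=9(91)=99
lo=0(8)+hi=8(45)=53
lo=0(8)+hi=7(39)=47
lo=0(8)+hi=6(34)=42
lo=0(8)+hi=5(31)=39

Yes: 8+31=39


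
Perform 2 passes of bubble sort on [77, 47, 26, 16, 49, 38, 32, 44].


Initial: [77, 47, 26, 16, 49, 38, 32, 44]
Pass 1: [47, 26, 16, 49, 38, 32, 44, 77] (7 swaps)
Pass 2: [26, 16, 47, 38, 32, 44, 49, 77] (5 swaps)

After 2 passes: [26, 16, 47, 38, 32, 44, 49, 77]


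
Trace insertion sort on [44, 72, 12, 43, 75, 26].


Initial: [44, 72, 12, 43, 75, 26]
Insert 72: [44, 72, 12, 43, 75, 26]
Insert 12: [12, 44, 72, 43, 75, 26]
Insert 43: [12, 43, 44, 72, 75, 26]
Insert 75: [12, 43, 44, 72, 75, 26]
Insert 26: [12, 26, 43, 44, 72, 75]

Sorted: [12, 26, 43, 44, 72, 75]


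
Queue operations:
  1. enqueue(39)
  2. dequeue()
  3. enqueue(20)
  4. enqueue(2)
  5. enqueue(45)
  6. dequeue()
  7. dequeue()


enqueue(39) -> [39]
dequeue()->39, []
enqueue(20) -> [20]
enqueue(2) -> [20, 2]
enqueue(45) -> [20, 2, 45]
dequeue()->20, [2, 45]
dequeue()->2, [45]

Final queue: [45]


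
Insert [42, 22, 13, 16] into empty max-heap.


Insert 42: [42]
Insert 22: [42, 22]
Insert 13: [42, 22, 13]
Insert 16: [42, 22, 13, 16]

Final heap: [42, 22, 13, 16]


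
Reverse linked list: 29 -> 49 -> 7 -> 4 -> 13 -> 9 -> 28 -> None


Step 1: curr=29, set curr.next=prev(None) | reversed so far: 29
Step 2: curr=49, set curr.next=prev(29) | reversed so far: 49 -> 29
Step 3: curr=7, set curr.next=prev(49) | reversed so far: 7 -> 49 -> 29
Step 4: curr=4, set curr.next=prev(7) | reversed so far: 4 -> 7 -> 49 -> 29
Step 5: curr=13, set curr.next=prev(4) | reversed so far: 13 -> 4 -> 7 -> 49 -> 29
Step 6: curr=9, set curr.next=prev(13) | reversed so far: 9 -> 13 -> 4 -> 7 -> 49 -> 29
Step 7: curr=28, set curr.next=prev(9) | reversed so far: 28 -> 9 -> 13 -> 4 -> 7 -> 49 -> 29

28 -> 9 -> 13 -> 4 -> 7 -> 49 -> 29 -> None


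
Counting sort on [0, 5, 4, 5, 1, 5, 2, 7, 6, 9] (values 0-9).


Input: [0, 5, 4, 5, 1, 5, 2, 7, 6, 9]
Counts: [1, 1, 1, 0, 1, 3, 1, 1, 0, 1]

Sorted: [0, 1, 2, 4, 5, 5, 5, 6, 7, 9]


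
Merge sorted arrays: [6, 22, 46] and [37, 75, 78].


Take 6 from A
Take 22 from A
Take 37 from B
Take 46 from A

Merged: [6, 22, 37, 46, 75, 78]


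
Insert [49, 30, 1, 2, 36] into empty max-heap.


Insert 49: [49]
Insert 30: [49, 30]
Insert 1: [49, 30, 1]
Insert 2: [49, 30, 1, 2]
Insert 36: [49, 36, 1, 2, 30]

Final heap: [49, 36, 1, 2, 30]


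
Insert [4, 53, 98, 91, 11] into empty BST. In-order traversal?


Insert 4: root
Insert 53: R from 4
Insert 98: R from 4 -> R from 53
Insert 91: R from 4 -> R from 53 -> L from 98
Insert 11: R from 4 -> L from 53

In-order: [4, 11, 53, 91, 98]


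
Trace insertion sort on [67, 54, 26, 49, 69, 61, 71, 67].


Initial: [67, 54, 26, 49, 69, 61, 71, 67]
Insert 54: [54, 67, 26, 49, 69, 61, 71, 67]
Insert 26: [26, 54, 67, 49, 69, 61, 71, 67]
Insert 49: [26, 49, 54, 67, 69, 61, 71, 67]
Insert 69: [26, 49, 54, 67, 69, 61, 71, 67]
Insert 61: [26, 49, 54, 61, 67, 69, 71, 67]
Insert 71: [26, 49, 54, 61, 67, 69, 71, 67]
Insert 67: [26, 49, 54, 61, 67, 67, 69, 71]

Sorted: [26, 49, 54, 61, 67, 67, 69, 71]


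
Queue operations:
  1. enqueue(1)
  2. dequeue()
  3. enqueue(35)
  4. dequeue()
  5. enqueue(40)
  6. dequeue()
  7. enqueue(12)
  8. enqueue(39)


enqueue(1) -> [1]
dequeue()->1, []
enqueue(35) -> [35]
dequeue()->35, []
enqueue(40) -> [40]
dequeue()->40, []
enqueue(12) -> [12]
enqueue(39) -> [12, 39]

Final queue: [12, 39]


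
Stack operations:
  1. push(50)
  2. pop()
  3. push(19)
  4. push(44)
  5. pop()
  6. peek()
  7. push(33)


push(50) -> [50]
pop()->50, []
push(19) -> [19]
push(44) -> [19, 44]
pop()->44, [19]
peek()->19
push(33) -> [19, 33]

Final stack: [19, 33]


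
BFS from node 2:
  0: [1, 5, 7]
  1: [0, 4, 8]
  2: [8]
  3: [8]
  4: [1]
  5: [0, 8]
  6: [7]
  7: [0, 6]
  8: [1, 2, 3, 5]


Visit 2, enqueue [8]
Visit 8, enqueue [1, 3, 5]
Visit 1, enqueue [0, 4]
Visit 3, enqueue []
Visit 5, enqueue []
Visit 0, enqueue [7]
Visit 4, enqueue []
Visit 7, enqueue [6]
Visit 6, enqueue []

BFS order: [2, 8, 1, 3, 5, 0, 4, 7, 6]


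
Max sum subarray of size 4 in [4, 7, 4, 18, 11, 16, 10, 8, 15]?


[0:4]: 33
[1:5]: 40
[2:6]: 49
[3:7]: 55
[4:8]: 45
[5:9]: 49

Max: 55 at [3:7]


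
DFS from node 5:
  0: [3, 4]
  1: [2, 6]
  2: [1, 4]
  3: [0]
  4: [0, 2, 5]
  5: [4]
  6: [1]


Visit 5, push [4]
Visit 4, push [2, 0]
Visit 0, push [3]
Visit 3, push []
Visit 2, push [1]
Visit 1, push [6]
Visit 6, push []

DFS order: [5, 4, 0, 3, 2, 1, 6]


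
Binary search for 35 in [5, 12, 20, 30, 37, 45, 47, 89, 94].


Step 1: lo=0, hi=8, mid=4, val=37
Step 2: lo=0, hi=3, mid=1, val=12
Step 3: lo=2, hi=3, mid=2, val=20
Step 4: lo=3, hi=3, mid=3, val=30

Not found


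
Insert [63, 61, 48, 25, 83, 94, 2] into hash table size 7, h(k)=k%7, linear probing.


Insert 63: h=0 -> slot 0
Insert 61: h=5 -> slot 5
Insert 48: h=6 -> slot 6
Insert 25: h=4 -> slot 4
Insert 83: h=6, 2 probes -> slot 1
Insert 94: h=3 -> slot 3
Insert 2: h=2 -> slot 2

Table: [63, 83, 2, 94, 25, 61, 48]


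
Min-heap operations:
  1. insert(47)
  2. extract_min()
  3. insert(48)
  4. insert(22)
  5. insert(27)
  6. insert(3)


insert(47) -> [47]
extract_min()->47, []
insert(48) -> [48]
insert(22) -> [22, 48]
insert(27) -> [22, 48, 27]
insert(3) -> [3, 22, 27, 48]

Final heap: [3, 22, 27, 48]


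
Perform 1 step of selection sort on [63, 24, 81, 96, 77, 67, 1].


Initial: [63, 24, 81, 96, 77, 67, 1]
Step 1: min=1 at 6
  Swap: [1, 24, 81, 96, 77, 67, 63]

After 1 step: [1, 24, 81, 96, 77, 67, 63]


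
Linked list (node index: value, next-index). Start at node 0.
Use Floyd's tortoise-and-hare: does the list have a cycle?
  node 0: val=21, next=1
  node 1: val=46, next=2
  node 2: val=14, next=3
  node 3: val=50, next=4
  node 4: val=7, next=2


Floyd's tortoise (slow, +1) and hare (fast, +2):
  init: slow=0, fast=0
  step 1: slow=1, fast=2
  step 2: slow=2, fast=4
  step 3: slow=3, fast=3
  slow == fast at node 3: cycle detected

Cycle: yes


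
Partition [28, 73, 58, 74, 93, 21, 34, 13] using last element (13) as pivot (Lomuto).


Pivot: 13
Place pivot at 0: [13, 73, 58, 74, 93, 21, 34, 28]

Partitioned: [13, 73, 58, 74, 93, 21, 34, 28]


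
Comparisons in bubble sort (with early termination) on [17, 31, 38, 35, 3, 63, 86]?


Algorithm: bubble sort (with early termination)
Input: [17, 31, 38, 35, 3, 63, 86]
Sorted: [3, 17, 31, 35, 38, 63, 86]

20


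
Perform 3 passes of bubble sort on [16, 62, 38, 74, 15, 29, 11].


Initial: [16, 62, 38, 74, 15, 29, 11]
Pass 1: [16, 38, 62, 15, 29, 11, 74] (4 swaps)
Pass 2: [16, 38, 15, 29, 11, 62, 74] (3 swaps)
Pass 3: [16, 15, 29, 11, 38, 62, 74] (3 swaps)

After 3 passes: [16, 15, 29, 11, 38, 62, 74]


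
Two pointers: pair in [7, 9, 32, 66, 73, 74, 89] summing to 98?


lo=0(7)+hi=6(89)=96
lo=1(9)+hi=6(89)=98

Yes: 9+89=98


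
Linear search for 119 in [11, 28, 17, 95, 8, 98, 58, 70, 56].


i=0: 11!=119
i=1: 28!=119
i=2: 17!=119
i=3: 95!=119
i=4: 8!=119
i=5: 98!=119
i=6: 58!=119
i=7: 70!=119
i=8: 56!=119

Not found, 9 comps


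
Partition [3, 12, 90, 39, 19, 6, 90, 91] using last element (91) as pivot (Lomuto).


Pivot: 91
  3 <= 91: advance i (no swap)
  12 <= 91: advance i (no swap)
  90 <= 91: advance i (no swap)
  39 <= 91: advance i (no swap)
  19 <= 91: advance i (no swap)
  6 <= 91: advance i (no swap)
  90 <= 91: advance i (no swap)
Place pivot at 7: [3, 12, 90, 39, 19, 6, 90, 91]

Partitioned: [3, 12, 90, 39, 19, 6, 90, 91]


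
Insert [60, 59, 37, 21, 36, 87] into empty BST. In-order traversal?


Insert 60: root
Insert 59: L from 60
Insert 37: L from 60 -> L from 59
Insert 21: L from 60 -> L from 59 -> L from 37
Insert 36: L from 60 -> L from 59 -> L from 37 -> R from 21
Insert 87: R from 60

In-order: [21, 36, 37, 59, 60, 87]


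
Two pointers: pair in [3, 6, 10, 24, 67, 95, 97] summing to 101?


lo=0(3)+hi=6(97)=100
lo=1(6)+hi=6(97)=103
lo=1(6)+hi=5(95)=101

Yes: 6+95=101


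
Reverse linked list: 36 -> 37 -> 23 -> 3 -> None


Step 1: curr=36, set curr.next=prev(None) | reversed so far: 36
Step 2: curr=37, set curr.next=prev(36) | reversed so far: 37 -> 36
Step 3: curr=23, set curr.next=prev(37) | reversed so far: 23 -> 37 -> 36
Step 4: curr=3, set curr.next=prev(23) | reversed so far: 3 -> 23 -> 37 -> 36

3 -> 23 -> 37 -> 36 -> None


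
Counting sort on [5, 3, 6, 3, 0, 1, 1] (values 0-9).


Input: [5, 3, 6, 3, 0, 1, 1]
Counts: [1, 2, 0, 2, 0, 1, 1, 0, 0, 0]

Sorted: [0, 1, 1, 3, 3, 5, 6]


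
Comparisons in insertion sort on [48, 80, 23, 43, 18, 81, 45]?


Algorithm: insertion sort
Input: [48, 80, 23, 43, 18, 81, 45]
Sorted: [18, 23, 43, 45, 48, 80, 81]

15


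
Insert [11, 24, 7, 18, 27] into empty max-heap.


Insert 11: [11]
Insert 24: [24, 11]
Insert 7: [24, 11, 7]
Insert 18: [24, 18, 7, 11]
Insert 27: [27, 24, 7, 11, 18]

Final heap: [27, 24, 7, 11, 18]


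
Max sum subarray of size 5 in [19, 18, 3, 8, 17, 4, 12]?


[0:5]: 65
[1:6]: 50
[2:7]: 44

Max: 65 at [0:5]


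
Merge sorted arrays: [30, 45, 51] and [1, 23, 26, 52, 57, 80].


Take 1 from B
Take 23 from B
Take 26 from B
Take 30 from A
Take 45 from A
Take 51 from A

Merged: [1, 23, 26, 30, 45, 51, 52, 57, 80]


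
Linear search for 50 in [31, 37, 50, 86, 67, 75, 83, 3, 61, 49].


i=0: 31!=50
i=1: 37!=50
i=2: 50==50 found!

Found at 2, 3 comps


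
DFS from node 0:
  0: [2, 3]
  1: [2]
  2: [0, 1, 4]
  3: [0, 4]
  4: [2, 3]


Visit 0, push [3, 2]
Visit 2, push [4, 1]
Visit 1, push []
Visit 4, push [3]
Visit 3, push []

DFS order: [0, 2, 1, 4, 3]


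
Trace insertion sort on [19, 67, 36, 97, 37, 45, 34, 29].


Initial: [19, 67, 36, 97, 37, 45, 34, 29]
Insert 67: [19, 67, 36, 97, 37, 45, 34, 29]
Insert 36: [19, 36, 67, 97, 37, 45, 34, 29]
Insert 97: [19, 36, 67, 97, 37, 45, 34, 29]
Insert 37: [19, 36, 37, 67, 97, 45, 34, 29]
Insert 45: [19, 36, 37, 45, 67, 97, 34, 29]
Insert 34: [19, 34, 36, 37, 45, 67, 97, 29]
Insert 29: [19, 29, 34, 36, 37, 45, 67, 97]

Sorted: [19, 29, 34, 36, 37, 45, 67, 97]


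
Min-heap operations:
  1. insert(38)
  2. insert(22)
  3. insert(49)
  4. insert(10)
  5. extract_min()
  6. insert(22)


insert(38) -> [38]
insert(22) -> [22, 38]
insert(49) -> [22, 38, 49]
insert(10) -> [10, 22, 49, 38]
extract_min()->10, [22, 38, 49]
insert(22) -> [22, 22, 49, 38]

Final heap: [22, 22, 49, 38]


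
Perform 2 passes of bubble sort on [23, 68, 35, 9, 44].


Initial: [23, 68, 35, 9, 44]
Pass 1: [23, 35, 9, 44, 68] (3 swaps)
Pass 2: [23, 9, 35, 44, 68] (1 swaps)

After 2 passes: [23, 9, 35, 44, 68]


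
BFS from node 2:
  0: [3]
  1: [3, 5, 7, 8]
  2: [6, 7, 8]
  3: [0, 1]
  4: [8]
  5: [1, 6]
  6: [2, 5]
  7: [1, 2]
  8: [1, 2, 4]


Visit 2, enqueue [6, 7, 8]
Visit 6, enqueue [5]
Visit 7, enqueue [1]
Visit 8, enqueue [4]
Visit 5, enqueue []
Visit 1, enqueue [3]
Visit 4, enqueue []
Visit 3, enqueue [0]
Visit 0, enqueue []

BFS order: [2, 6, 7, 8, 5, 1, 4, 3, 0]


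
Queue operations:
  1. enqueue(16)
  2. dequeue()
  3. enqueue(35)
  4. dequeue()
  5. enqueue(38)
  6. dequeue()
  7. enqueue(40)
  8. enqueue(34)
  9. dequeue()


enqueue(16) -> [16]
dequeue()->16, []
enqueue(35) -> [35]
dequeue()->35, []
enqueue(38) -> [38]
dequeue()->38, []
enqueue(40) -> [40]
enqueue(34) -> [40, 34]
dequeue()->40, [34]

Final queue: [34]


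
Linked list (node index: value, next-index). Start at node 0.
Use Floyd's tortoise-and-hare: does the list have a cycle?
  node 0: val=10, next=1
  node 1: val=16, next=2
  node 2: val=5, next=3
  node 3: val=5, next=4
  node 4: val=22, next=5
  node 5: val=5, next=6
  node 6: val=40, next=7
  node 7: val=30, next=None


Floyd's tortoise (slow, +1) and hare (fast, +2):
  init: slow=0, fast=0
  step 1: slow=1, fast=2
  step 2: slow=2, fast=4
  step 3: slow=3, fast=6
  step 4: fast 6->7->None, no cycle

Cycle: no


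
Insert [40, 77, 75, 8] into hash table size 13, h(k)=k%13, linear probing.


Insert 40: h=1 -> slot 1
Insert 77: h=12 -> slot 12
Insert 75: h=10 -> slot 10
Insert 8: h=8 -> slot 8

Table: [None, 40, None, None, None, None, None, None, 8, None, 75, None, 77]


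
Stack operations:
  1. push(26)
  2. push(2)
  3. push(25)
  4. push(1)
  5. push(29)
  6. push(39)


push(26) -> [26]
push(2) -> [26, 2]
push(25) -> [26, 2, 25]
push(1) -> [26, 2, 25, 1]
push(29) -> [26, 2, 25, 1, 29]
push(39) -> [26, 2, 25, 1, 29, 39]

Final stack: [26, 2, 25, 1, 29, 39]


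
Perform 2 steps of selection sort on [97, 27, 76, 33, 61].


Initial: [97, 27, 76, 33, 61]
Step 1: min=27 at 1
  Swap: [27, 97, 76, 33, 61]
Step 2: min=33 at 3
  Swap: [27, 33, 76, 97, 61]

After 2 steps: [27, 33, 76, 97, 61]


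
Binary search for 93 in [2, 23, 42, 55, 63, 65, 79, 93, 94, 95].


Step 1: lo=0, hi=9, mid=4, val=63
Step 2: lo=5, hi=9, mid=7, val=93

Found at index 7


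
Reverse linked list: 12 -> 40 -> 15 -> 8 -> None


Step 1: curr=12, set curr.next=prev(None) | reversed so far: 12
Step 2: curr=40, set curr.next=prev(12) | reversed so far: 40 -> 12
Step 3: curr=15, set curr.next=prev(40) | reversed so far: 15 -> 40 -> 12
Step 4: curr=8, set curr.next=prev(15) | reversed so far: 8 -> 15 -> 40 -> 12

8 -> 15 -> 40 -> 12 -> None


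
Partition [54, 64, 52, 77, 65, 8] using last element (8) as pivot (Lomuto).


Pivot: 8
Place pivot at 0: [8, 64, 52, 77, 65, 54]

Partitioned: [8, 64, 52, 77, 65, 54]


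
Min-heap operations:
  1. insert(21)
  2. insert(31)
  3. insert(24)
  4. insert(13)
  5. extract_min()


insert(21) -> [21]
insert(31) -> [21, 31]
insert(24) -> [21, 31, 24]
insert(13) -> [13, 21, 24, 31]
extract_min()->13, [21, 31, 24]

Final heap: [21, 31, 24]


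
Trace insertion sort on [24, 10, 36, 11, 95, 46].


Initial: [24, 10, 36, 11, 95, 46]
Insert 10: [10, 24, 36, 11, 95, 46]
Insert 36: [10, 24, 36, 11, 95, 46]
Insert 11: [10, 11, 24, 36, 95, 46]
Insert 95: [10, 11, 24, 36, 95, 46]
Insert 46: [10, 11, 24, 36, 46, 95]

Sorted: [10, 11, 24, 36, 46, 95]


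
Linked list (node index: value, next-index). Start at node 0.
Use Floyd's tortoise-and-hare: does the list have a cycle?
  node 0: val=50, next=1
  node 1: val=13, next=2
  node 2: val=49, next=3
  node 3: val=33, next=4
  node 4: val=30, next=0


Floyd's tortoise (slow, +1) and hare (fast, +2):
  init: slow=0, fast=0
  step 1: slow=1, fast=2
  step 2: slow=2, fast=4
  step 3: slow=3, fast=1
  step 4: slow=4, fast=3
  step 5: slow=0, fast=0
  slow == fast at node 0: cycle detected

Cycle: yes


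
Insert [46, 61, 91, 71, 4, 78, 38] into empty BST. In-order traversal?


Insert 46: root
Insert 61: R from 46
Insert 91: R from 46 -> R from 61
Insert 71: R from 46 -> R from 61 -> L from 91
Insert 4: L from 46
Insert 78: R from 46 -> R from 61 -> L from 91 -> R from 71
Insert 38: L from 46 -> R from 4

In-order: [4, 38, 46, 61, 71, 78, 91]


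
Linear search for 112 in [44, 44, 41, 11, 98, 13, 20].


i=0: 44!=112
i=1: 44!=112
i=2: 41!=112
i=3: 11!=112
i=4: 98!=112
i=5: 13!=112
i=6: 20!=112

Not found, 7 comps


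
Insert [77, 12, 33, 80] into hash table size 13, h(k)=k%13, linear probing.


Insert 77: h=12 -> slot 12
Insert 12: h=12, 1 probes -> slot 0
Insert 33: h=7 -> slot 7
Insert 80: h=2 -> slot 2

Table: [12, None, 80, None, None, None, None, 33, None, None, None, None, 77]


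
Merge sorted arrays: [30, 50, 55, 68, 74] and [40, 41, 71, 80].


Take 30 from A
Take 40 from B
Take 41 from B
Take 50 from A
Take 55 from A
Take 68 from A
Take 71 from B
Take 74 from A

Merged: [30, 40, 41, 50, 55, 68, 71, 74, 80]


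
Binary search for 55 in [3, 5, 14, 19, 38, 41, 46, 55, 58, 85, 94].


Step 1: lo=0, hi=10, mid=5, val=41
Step 2: lo=6, hi=10, mid=8, val=58
Step 3: lo=6, hi=7, mid=6, val=46
Step 4: lo=7, hi=7, mid=7, val=55

Found at index 7


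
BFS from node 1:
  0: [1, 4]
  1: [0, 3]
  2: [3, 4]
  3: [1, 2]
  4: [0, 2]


Visit 1, enqueue [0, 3]
Visit 0, enqueue [4]
Visit 3, enqueue [2]
Visit 4, enqueue []
Visit 2, enqueue []

BFS order: [1, 0, 3, 4, 2]


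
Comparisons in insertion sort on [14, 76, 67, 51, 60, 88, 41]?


Algorithm: insertion sort
Input: [14, 76, 67, 51, 60, 88, 41]
Sorted: [14, 41, 51, 60, 67, 76, 88]

16


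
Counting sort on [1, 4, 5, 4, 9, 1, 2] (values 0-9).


Input: [1, 4, 5, 4, 9, 1, 2]
Counts: [0, 2, 1, 0, 2, 1, 0, 0, 0, 1]

Sorted: [1, 1, 2, 4, 4, 5, 9]


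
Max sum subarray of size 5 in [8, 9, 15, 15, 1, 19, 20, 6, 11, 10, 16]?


[0:5]: 48
[1:6]: 59
[2:7]: 70
[3:8]: 61
[4:9]: 57
[5:10]: 66
[6:11]: 63

Max: 70 at [2:7]


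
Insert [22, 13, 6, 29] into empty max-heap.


Insert 22: [22]
Insert 13: [22, 13]
Insert 6: [22, 13, 6]
Insert 29: [29, 22, 6, 13]

Final heap: [29, 22, 6, 13]


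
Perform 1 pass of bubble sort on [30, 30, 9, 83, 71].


Initial: [30, 30, 9, 83, 71]
Pass 1: [30, 9, 30, 71, 83] (2 swaps)

After 1 pass: [30, 9, 30, 71, 83]


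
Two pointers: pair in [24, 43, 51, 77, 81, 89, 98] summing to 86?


lo=0(24)+hi=6(98)=122
lo=0(24)+hi=5(89)=113
lo=0(24)+hi=4(81)=105
lo=0(24)+hi=3(77)=101
lo=0(24)+hi=2(51)=75
lo=1(43)+hi=2(51)=94

No pair found


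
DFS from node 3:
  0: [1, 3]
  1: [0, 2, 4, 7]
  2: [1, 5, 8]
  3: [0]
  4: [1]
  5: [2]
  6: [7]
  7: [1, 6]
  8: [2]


Visit 3, push [0]
Visit 0, push [1]
Visit 1, push [7, 4, 2]
Visit 2, push [8, 5]
Visit 5, push []
Visit 8, push []
Visit 4, push []
Visit 7, push [6]
Visit 6, push []

DFS order: [3, 0, 1, 2, 5, 8, 4, 7, 6]


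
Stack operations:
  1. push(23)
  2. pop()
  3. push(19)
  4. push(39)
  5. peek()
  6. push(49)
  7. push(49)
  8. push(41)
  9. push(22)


push(23) -> [23]
pop()->23, []
push(19) -> [19]
push(39) -> [19, 39]
peek()->39
push(49) -> [19, 39, 49]
push(49) -> [19, 39, 49, 49]
push(41) -> [19, 39, 49, 49, 41]
push(22) -> [19, 39, 49, 49, 41, 22]

Final stack: [19, 39, 49, 49, 41, 22]


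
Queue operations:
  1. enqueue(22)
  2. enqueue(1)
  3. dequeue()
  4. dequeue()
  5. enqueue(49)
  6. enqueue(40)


enqueue(22) -> [22]
enqueue(1) -> [22, 1]
dequeue()->22, [1]
dequeue()->1, []
enqueue(49) -> [49]
enqueue(40) -> [49, 40]

Final queue: [49, 40]


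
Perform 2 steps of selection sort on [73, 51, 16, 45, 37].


Initial: [73, 51, 16, 45, 37]
Step 1: min=16 at 2
  Swap: [16, 51, 73, 45, 37]
Step 2: min=37 at 4
  Swap: [16, 37, 73, 45, 51]

After 2 steps: [16, 37, 73, 45, 51]


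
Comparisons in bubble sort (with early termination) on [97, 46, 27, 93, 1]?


Algorithm: bubble sort (with early termination)
Input: [97, 46, 27, 93, 1]
Sorted: [1, 27, 46, 93, 97]

10


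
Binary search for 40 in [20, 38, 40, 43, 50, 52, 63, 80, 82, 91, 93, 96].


Step 1: lo=0, hi=11, mid=5, val=52
Step 2: lo=0, hi=4, mid=2, val=40

Found at index 2


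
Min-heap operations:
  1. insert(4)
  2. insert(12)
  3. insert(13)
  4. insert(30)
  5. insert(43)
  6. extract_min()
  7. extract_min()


insert(4) -> [4]
insert(12) -> [4, 12]
insert(13) -> [4, 12, 13]
insert(30) -> [4, 12, 13, 30]
insert(43) -> [4, 12, 13, 30, 43]
extract_min()->4, [12, 30, 13, 43]
extract_min()->12, [13, 30, 43]

Final heap: [13, 30, 43]


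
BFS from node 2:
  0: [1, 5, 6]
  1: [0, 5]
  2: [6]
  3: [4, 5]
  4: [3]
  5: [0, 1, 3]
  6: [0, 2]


Visit 2, enqueue [6]
Visit 6, enqueue [0]
Visit 0, enqueue [1, 5]
Visit 1, enqueue []
Visit 5, enqueue [3]
Visit 3, enqueue [4]
Visit 4, enqueue []

BFS order: [2, 6, 0, 1, 5, 3, 4]


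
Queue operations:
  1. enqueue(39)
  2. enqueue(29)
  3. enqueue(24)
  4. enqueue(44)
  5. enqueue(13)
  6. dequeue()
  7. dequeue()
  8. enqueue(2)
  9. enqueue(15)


enqueue(39) -> [39]
enqueue(29) -> [39, 29]
enqueue(24) -> [39, 29, 24]
enqueue(44) -> [39, 29, 24, 44]
enqueue(13) -> [39, 29, 24, 44, 13]
dequeue()->39, [29, 24, 44, 13]
dequeue()->29, [24, 44, 13]
enqueue(2) -> [24, 44, 13, 2]
enqueue(15) -> [24, 44, 13, 2, 15]

Final queue: [24, 44, 13, 2, 15]


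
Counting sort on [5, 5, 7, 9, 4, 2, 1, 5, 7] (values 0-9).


Input: [5, 5, 7, 9, 4, 2, 1, 5, 7]
Counts: [0, 1, 1, 0, 1, 3, 0, 2, 0, 1]

Sorted: [1, 2, 4, 5, 5, 5, 7, 7, 9]


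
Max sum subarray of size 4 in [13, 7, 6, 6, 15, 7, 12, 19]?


[0:4]: 32
[1:5]: 34
[2:6]: 34
[3:7]: 40
[4:8]: 53

Max: 53 at [4:8]


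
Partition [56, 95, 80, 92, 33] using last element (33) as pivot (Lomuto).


Pivot: 33
Place pivot at 0: [33, 95, 80, 92, 56]

Partitioned: [33, 95, 80, 92, 56]


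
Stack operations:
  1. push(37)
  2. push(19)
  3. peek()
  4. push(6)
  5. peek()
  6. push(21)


push(37) -> [37]
push(19) -> [37, 19]
peek()->19
push(6) -> [37, 19, 6]
peek()->6
push(21) -> [37, 19, 6, 21]

Final stack: [37, 19, 6, 21]


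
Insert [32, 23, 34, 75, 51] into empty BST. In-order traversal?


Insert 32: root
Insert 23: L from 32
Insert 34: R from 32
Insert 75: R from 32 -> R from 34
Insert 51: R from 32 -> R from 34 -> L from 75

In-order: [23, 32, 34, 51, 75]


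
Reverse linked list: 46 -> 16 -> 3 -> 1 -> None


Step 1: curr=46, set curr.next=prev(None) | reversed so far: 46
Step 2: curr=16, set curr.next=prev(46) | reversed so far: 16 -> 46
Step 3: curr=3, set curr.next=prev(16) | reversed so far: 3 -> 16 -> 46
Step 4: curr=1, set curr.next=prev(3) | reversed so far: 1 -> 3 -> 16 -> 46

1 -> 3 -> 16 -> 46 -> None


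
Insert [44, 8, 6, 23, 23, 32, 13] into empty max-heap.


Insert 44: [44]
Insert 8: [44, 8]
Insert 6: [44, 8, 6]
Insert 23: [44, 23, 6, 8]
Insert 23: [44, 23, 6, 8, 23]
Insert 32: [44, 23, 32, 8, 23, 6]
Insert 13: [44, 23, 32, 8, 23, 6, 13]

Final heap: [44, 23, 32, 8, 23, 6, 13]


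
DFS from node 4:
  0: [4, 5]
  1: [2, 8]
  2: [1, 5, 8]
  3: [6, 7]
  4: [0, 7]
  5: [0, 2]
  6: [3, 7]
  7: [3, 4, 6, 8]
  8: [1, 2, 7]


Visit 4, push [7, 0]
Visit 0, push [5]
Visit 5, push [2]
Visit 2, push [8, 1]
Visit 1, push [8]
Visit 8, push [7]
Visit 7, push [6, 3]
Visit 3, push [6]
Visit 6, push []

DFS order: [4, 0, 5, 2, 1, 8, 7, 3, 6]


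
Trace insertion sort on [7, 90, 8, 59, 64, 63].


Initial: [7, 90, 8, 59, 64, 63]
Insert 90: [7, 90, 8, 59, 64, 63]
Insert 8: [7, 8, 90, 59, 64, 63]
Insert 59: [7, 8, 59, 90, 64, 63]
Insert 64: [7, 8, 59, 64, 90, 63]
Insert 63: [7, 8, 59, 63, 64, 90]

Sorted: [7, 8, 59, 63, 64, 90]


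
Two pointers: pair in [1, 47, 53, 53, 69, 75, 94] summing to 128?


lo=0(1)+hi=6(94)=95
lo=1(47)+hi=6(94)=141
lo=1(47)+hi=5(75)=122
lo=2(53)+hi=5(75)=128

Yes: 53+75=128


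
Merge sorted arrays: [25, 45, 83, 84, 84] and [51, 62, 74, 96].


Take 25 from A
Take 45 from A
Take 51 from B
Take 62 from B
Take 74 from B
Take 83 from A
Take 84 from A
Take 84 from A

Merged: [25, 45, 51, 62, 74, 83, 84, 84, 96]


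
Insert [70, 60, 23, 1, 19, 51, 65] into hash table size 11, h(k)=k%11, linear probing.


Insert 70: h=4 -> slot 4
Insert 60: h=5 -> slot 5
Insert 23: h=1 -> slot 1
Insert 1: h=1, 1 probes -> slot 2
Insert 19: h=8 -> slot 8
Insert 51: h=7 -> slot 7
Insert 65: h=10 -> slot 10

Table: [None, 23, 1, None, 70, 60, None, 51, 19, None, 65]


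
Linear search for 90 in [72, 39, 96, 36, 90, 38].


i=0: 72!=90
i=1: 39!=90
i=2: 96!=90
i=3: 36!=90
i=4: 90==90 found!

Found at 4, 5 comps


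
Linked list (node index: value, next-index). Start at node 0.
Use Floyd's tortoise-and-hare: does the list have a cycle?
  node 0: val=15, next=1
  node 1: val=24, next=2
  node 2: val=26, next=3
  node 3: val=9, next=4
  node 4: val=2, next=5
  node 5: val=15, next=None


Floyd's tortoise (slow, +1) and hare (fast, +2):
  init: slow=0, fast=0
  step 1: slow=1, fast=2
  step 2: slow=2, fast=4
  step 3: fast 4->5->None, no cycle

Cycle: no


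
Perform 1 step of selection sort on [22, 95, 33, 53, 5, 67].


Initial: [22, 95, 33, 53, 5, 67]
Step 1: min=5 at 4
  Swap: [5, 95, 33, 53, 22, 67]

After 1 step: [5, 95, 33, 53, 22, 67]


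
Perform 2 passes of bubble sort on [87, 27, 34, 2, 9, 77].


Initial: [87, 27, 34, 2, 9, 77]
Pass 1: [27, 34, 2, 9, 77, 87] (5 swaps)
Pass 2: [27, 2, 9, 34, 77, 87] (2 swaps)

After 2 passes: [27, 2, 9, 34, 77, 87]


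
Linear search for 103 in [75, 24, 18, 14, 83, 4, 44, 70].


i=0: 75!=103
i=1: 24!=103
i=2: 18!=103
i=3: 14!=103
i=4: 83!=103
i=5: 4!=103
i=6: 44!=103
i=7: 70!=103

Not found, 8 comps


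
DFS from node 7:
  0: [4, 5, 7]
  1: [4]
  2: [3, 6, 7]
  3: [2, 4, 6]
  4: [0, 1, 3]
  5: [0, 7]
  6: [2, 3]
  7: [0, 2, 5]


Visit 7, push [5, 2, 0]
Visit 0, push [5, 4]
Visit 4, push [3, 1]
Visit 1, push []
Visit 3, push [6, 2]
Visit 2, push [6]
Visit 6, push []
Visit 5, push []

DFS order: [7, 0, 4, 1, 3, 2, 6, 5]


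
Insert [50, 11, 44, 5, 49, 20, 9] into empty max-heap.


Insert 50: [50]
Insert 11: [50, 11]
Insert 44: [50, 11, 44]
Insert 5: [50, 11, 44, 5]
Insert 49: [50, 49, 44, 5, 11]
Insert 20: [50, 49, 44, 5, 11, 20]
Insert 9: [50, 49, 44, 5, 11, 20, 9]

Final heap: [50, 49, 44, 5, 11, 20, 9]


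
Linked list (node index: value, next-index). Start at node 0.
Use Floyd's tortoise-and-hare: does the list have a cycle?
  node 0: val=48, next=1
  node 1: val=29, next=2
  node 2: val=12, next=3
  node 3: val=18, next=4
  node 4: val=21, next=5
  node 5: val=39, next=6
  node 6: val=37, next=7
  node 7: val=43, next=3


Floyd's tortoise (slow, +1) and hare (fast, +2):
  init: slow=0, fast=0
  step 1: slow=1, fast=2
  step 2: slow=2, fast=4
  step 3: slow=3, fast=6
  step 4: slow=4, fast=3
  step 5: slow=5, fast=5
  slow == fast at node 5: cycle detected

Cycle: yes
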